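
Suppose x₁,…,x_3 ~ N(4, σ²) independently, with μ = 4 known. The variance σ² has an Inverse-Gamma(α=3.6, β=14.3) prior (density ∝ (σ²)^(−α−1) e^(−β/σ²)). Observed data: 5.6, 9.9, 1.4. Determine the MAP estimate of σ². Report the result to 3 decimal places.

Sum of squared deviations about the known mean: SS = (5.6−4)² + (9.9−4)² + (1.4−4)² = 44.13.
The Normal likelihood contributes (σ²)^(−n/2) exp(−SS/(2σ²)), so the posterior is Inverse-Gamma(α + n/2, β + SS/2) = Inverse-Gamma(5.1, 36.365).
The mode of Inverse-Gamma(a, b) is b/(a+1) = 36.365/6.1 ≈ 5.961.

σ̂²_MAP = 5.961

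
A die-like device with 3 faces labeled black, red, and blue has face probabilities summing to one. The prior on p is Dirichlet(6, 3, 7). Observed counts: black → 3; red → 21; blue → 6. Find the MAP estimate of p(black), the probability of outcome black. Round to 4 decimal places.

The posterior is Dirichlet(αᵢ + nᵢ) = Dirichlet(9, 24, 13).
For a Dirichlet(a₁,…,a_K) with all aᵢ > 1, the mode has j-th component (aⱼ − 1)/(Σaᵢ − K).
Here Σaᵢ = 46 and K = 3, so p(black) = (9 − 1)/(46 − 3) = 8/43 ≈ 0.1860.

MAP estimate of p(black) = 0.1860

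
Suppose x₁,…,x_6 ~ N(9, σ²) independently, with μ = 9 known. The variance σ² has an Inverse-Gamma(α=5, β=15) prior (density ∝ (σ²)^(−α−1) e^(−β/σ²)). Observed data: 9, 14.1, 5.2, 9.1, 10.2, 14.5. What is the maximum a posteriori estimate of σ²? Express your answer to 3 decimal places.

Sum of squared deviations about the known mean: SS = (9−9)² + (14.1−9)² + (5.2−9)² + (9.1−9)² + (10.2−9)² + (14.5−9)² = 72.15.
The Normal likelihood contributes (σ²)^(−n/2) exp(−SS/(2σ²)), so the posterior is Inverse-Gamma(α + n/2, β + SS/2) = Inverse-Gamma(8, 51.075).
The mode of Inverse-Gamma(a, b) is b/(a+1) = 51.075/9 ≈ 5.675.

σ̂²_MAP = 5.675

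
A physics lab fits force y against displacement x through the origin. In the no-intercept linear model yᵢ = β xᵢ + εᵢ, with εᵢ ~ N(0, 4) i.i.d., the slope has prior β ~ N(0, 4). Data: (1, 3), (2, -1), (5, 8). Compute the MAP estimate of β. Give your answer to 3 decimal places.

log p(β | y) = −Σ(yᵢ − βxᵢ)²/(2·4) − β²/(2·4) + const.
Setting the derivative to zero: Σxᵢ(yᵢ − βxᵢ)/4 − β/4 = 0, so β = Σxᵢyᵢ / (Σxᵢ² + σ²/τ²).
Σxᵢyᵢ = 1·3 + 2·(-1) + 5·8 = 41; Σxᵢ² = 30; σ²/τ² = 1.
β̂_MAP = 41 / (30 + 1) = 41/31 ≈ 1.323.

β̂_MAP = 1.323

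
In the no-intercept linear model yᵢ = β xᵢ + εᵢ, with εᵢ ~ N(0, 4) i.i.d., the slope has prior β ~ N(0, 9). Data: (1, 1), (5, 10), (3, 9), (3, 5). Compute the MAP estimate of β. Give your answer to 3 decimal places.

β̂_MAP = 2.093

log p(β | y) = −Σ(yᵢ − βxᵢ)²/(2·4) − β²/(2·9) + const.
Setting the derivative to zero: Σxᵢ(yᵢ − βxᵢ)/4 − β/9 = 0, so β = Σxᵢyᵢ / (Σxᵢ² + σ²/τ²).
Σxᵢyᵢ = 1·1 + 5·10 + 3·9 + 3·5 = 93; Σxᵢ² = 44; σ²/τ² = 4/9.
β̂_MAP = 93 / (44 + 4/9) = 93/(400/9) = 837/400 ≈ 2.093.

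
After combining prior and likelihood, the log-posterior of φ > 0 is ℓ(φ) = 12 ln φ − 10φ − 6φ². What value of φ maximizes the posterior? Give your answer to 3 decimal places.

φ̂_MAP = 0.667

ℓ'(φ) = 12/φ − 10 − 12φ. Setting this to zero and multiplying by φ: 12φ² + 10φ − 12 = 0.
φ = (−10 + √(10² + 4·12·12)) / (2·12) = (−10 + √676) / 24 = (−10 + 26)/24 = 2/3.
ℓ''(φ) = −12/φ² − 12 < 0, confirming a maximum.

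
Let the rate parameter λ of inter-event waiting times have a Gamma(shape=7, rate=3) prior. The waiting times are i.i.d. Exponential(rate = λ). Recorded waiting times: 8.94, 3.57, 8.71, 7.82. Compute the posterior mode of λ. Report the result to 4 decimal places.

λ̂_MAP = 0.3121

The Exponential(rate=λ) likelihood is ∝ λ^n e^(−λΣtᵢ). Here n = 4 and Σtᵢ = 8.94 + 3.57 + 8.71 + 7.82 = 29.04.
Posterior ∝ λ^6e^(−3λ) · λ^4e^(−29.04λ) = λ^10e^(−32.04λ), i.e. Gamma(11, 32.04).
Mode = (a−1)/b = 10/32.04 ≈ 0.3121.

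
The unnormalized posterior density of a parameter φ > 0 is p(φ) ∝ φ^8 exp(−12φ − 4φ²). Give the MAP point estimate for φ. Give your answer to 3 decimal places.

ℓ'(φ) = 8/φ − 12 − 8φ. Setting this to zero and multiplying by φ: 8φ² + 12φ − 8 = 0.
φ = (−12 + √(12² + 4·8·8)) / (2·8) = (−12 + √400) / 16 = (−12 + 20)/16 = 1/2.
ℓ''(φ) = −8/φ² − 8 < 0, confirming a maximum.

φ̂_MAP = 0.500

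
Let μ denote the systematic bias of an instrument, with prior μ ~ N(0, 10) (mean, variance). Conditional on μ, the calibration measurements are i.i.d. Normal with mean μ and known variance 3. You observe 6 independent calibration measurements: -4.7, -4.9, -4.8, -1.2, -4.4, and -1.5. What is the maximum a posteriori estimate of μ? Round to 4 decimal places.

μ̂_MAP = -3.4127

n = 6; x̄ = ((-4.7) + (-4.9) + (-4.8) + (-1.2) + (-4.4) + (-1.5))/6 = -21.5/6 = -43/12 ≈ -3.5833.
For a Normal prior and Normal likelihood with known variance, the posterior is Normal; its mode equals its mean, the precision-weighted average.
Prior precision 1/σ₀² = 1/10 = 0.1; data precision n/σ² = 6/3 = 2.
μ̂ = (0.1·0 + 2·(-43/12)) / (0.1 + 2) = (-43/6)/2.1 = -215/63 ≈ -3.4127.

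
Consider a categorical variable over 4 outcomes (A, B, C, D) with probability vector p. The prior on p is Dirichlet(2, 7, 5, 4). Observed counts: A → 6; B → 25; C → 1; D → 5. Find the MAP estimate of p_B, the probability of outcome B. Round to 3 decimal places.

The posterior is Dirichlet(αᵢ + nᵢ) = Dirichlet(8, 32, 6, 9).
For a Dirichlet(a₁,…,a_K) with all aᵢ > 1, the mode has j-th component (aⱼ − 1)/(Σaᵢ − K).
Here Σaᵢ = 55 and K = 4, so p_B = (32 − 1)/(55 − 4) = 31/51 ≈ 0.608.

MAP estimate of p_B = 0.608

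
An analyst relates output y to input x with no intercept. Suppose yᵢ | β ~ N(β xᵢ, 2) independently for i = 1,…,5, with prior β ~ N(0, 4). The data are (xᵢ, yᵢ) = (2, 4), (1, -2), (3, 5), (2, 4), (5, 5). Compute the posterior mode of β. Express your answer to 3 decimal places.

β̂_MAP = 1.241

log p(β | y) = −Σ(yᵢ − βxᵢ)²/(2·2) − β²/(2·4) + const.
Setting the derivative to zero: Σxᵢ(yᵢ − βxᵢ)/2 − β/4 = 0, so β = Σxᵢyᵢ / (Σxᵢ² + σ²/τ²).
Σxᵢyᵢ = 2·4 + 1·(-2) + 3·5 + 2·4 + 5·5 = 54; Σxᵢ² = 43; σ²/τ² = 0.5.
β̂_MAP = 54 / (43 + 0.5) = 54/43.5 ≈ 1.241.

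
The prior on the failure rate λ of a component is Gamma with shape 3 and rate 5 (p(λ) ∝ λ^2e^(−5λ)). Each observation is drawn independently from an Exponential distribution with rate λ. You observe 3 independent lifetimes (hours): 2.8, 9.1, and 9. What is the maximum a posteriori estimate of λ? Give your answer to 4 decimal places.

λ̂_MAP = 0.1931

The Exponential(rate=λ) likelihood is ∝ λ^n e^(−λΣtᵢ). Here n = 3 and Σtᵢ = 2.8 + 9.1 + 9 = 20.9.
Posterior ∝ λ^2e^(−5λ) · λ^3e^(−20.9λ) = λ^5e^(−25.9λ), i.e. Gamma(6, 25.9).
Mode = (a−1)/b = 5/25.9 ≈ 0.1931.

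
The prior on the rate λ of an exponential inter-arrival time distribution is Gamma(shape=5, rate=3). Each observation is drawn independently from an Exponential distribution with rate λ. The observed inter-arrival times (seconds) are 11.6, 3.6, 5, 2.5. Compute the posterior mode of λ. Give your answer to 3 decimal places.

The Exponential(rate=λ) likelihood is ∝ λ^n e^(−λΣtᵢ). Here n = 4 and Σtᵢ = 11.6 + 3.6 + 5 + 2.5 = 22.7.
Posterior ∝ λ^4e^(−3λ) · λ^4e^(−22.7λ) = λ^8e^(−25.7λ), i.e. Gamma(9, 25.7).
Mode = (a−1)/b = 8/25.7 ≈ 0.311.

λ̂_MAP = 0.311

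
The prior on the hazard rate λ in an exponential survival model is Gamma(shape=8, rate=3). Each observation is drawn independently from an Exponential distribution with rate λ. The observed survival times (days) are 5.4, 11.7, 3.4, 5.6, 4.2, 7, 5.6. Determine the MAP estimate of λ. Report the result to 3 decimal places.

The Exponential(rate=λ) likelihood is ∝ λ^n e^(−λΣtᵢ). Here n = 7 and Σtᵢ = 5.4 + 11.7 + 3.4 + 5.6 + 4.2 + 7 + 5.6 = 42.9.
Posterior ∝ λ^7e^(−3λ) · λ^7e^(−42.9λ) = λ^14e^(−45.9λ), i.e. Gamma(15, 45.9).
Mode = (a−1)/b = 14/45.9 ≈ 0.305.

λ̂_MAP = 0.305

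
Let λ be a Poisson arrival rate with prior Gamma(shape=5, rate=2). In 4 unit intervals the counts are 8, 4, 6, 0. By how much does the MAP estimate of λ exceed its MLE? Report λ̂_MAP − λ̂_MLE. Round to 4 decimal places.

MAP − MLE = -0.8333

Σxᵢ = 18. Posterior is Gamma(23, 6); MAP = (23−1)/6 = 22/6 ≈ 3.66667.
MLE = x̄ = 18/4 ≈ 4.50000.
Difference = 22/6 − 18/4 = -5/6 ≈ -0.8333.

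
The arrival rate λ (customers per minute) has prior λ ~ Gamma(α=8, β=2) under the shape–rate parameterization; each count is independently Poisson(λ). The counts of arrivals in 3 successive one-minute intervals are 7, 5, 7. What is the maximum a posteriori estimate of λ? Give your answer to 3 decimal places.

λ̂_MAP = 5.200

Σxᵢ = 7+5+7 = 19, with n = 3.
Posterior ∝ λ^7e^(−2λ) · λ^19e^(−3λ) = λ^26e^(−5λ), i.e. Gamma(shape=27, rate=5).
The mode of a Gamma(a, b) with a ≥ 1 (shape–rate) is (a−1)/b = 26/5 ≈ 5.200.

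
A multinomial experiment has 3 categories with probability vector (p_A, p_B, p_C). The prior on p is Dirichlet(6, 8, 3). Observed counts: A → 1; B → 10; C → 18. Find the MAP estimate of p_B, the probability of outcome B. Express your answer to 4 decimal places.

MAP estimate of p_B = 0.3953

The posterior is Dirichlet(αᵢ + nᵢ) = Dirichlet(7, 18, 21).
For a Dirichlet(a₁,…,a_K) with all aᵢ > 1, the mode has j-th component (aⱼ − 1)/(Σaᵢ − K).
Here Σaᵢ = 46 and K = 3, so p_B = (18 − 1)/(46 − 3) = 17/43 ≈ 0.3953.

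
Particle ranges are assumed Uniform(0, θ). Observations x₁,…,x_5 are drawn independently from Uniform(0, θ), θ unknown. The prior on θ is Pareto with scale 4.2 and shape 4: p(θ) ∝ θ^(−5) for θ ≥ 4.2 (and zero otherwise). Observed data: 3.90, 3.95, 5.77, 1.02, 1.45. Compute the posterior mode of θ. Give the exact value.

θ̂_MAP = 5.77

The Uniform(0, θ) likelihood is θ^(−n) for θ ≥ max(xᵢ), zero otherwise. Here max(xᵢ) = 5.77.
Posterior ∝ θ^(−5) · θ^(−5) = θ^(−10) on θ ≥ max(4.2, 5.77) = 5.77.
This density is strictly decreasing in θ, so the posterior mode lies at the lower boundary of the support.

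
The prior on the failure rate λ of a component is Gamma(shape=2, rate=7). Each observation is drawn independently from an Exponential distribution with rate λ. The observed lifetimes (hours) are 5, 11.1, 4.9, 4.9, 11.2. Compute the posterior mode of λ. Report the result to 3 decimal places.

λ̂_MAP = 0.136

The Exponential(rate=λ) likelihood is ∝ λ^n e^(−λΣtᵢ). Here n = 5 and Σtᵢ = 5 + 11.1 + 4.9 + 4.9 + 11.2 = 37.1.
Posterior ∝ λe^(−7λ) · λ^5e^(−37.1λ) = λ^6e^(−44.1λ), i.e. Gamma(7, 44.1).
Mode = (a−1)/b = 6/44.1 ≈ 0.136.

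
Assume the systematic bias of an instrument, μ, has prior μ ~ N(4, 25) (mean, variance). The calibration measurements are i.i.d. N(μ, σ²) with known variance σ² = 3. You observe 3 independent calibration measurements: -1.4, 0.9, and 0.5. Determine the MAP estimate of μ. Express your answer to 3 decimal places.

μ̂_MAP = 0.154

n = 3; x̄ = ((-1.4) + 0.9 + 0.5)/3 = 0/3 = 0.
For a Normal prior and Normal likelihood with known variance, the posterior is Normal; its mode equals its mean, the precision-weighted average.
Prior precision 1/σ₀² = 1/25 = 0.04; data precision n/σ² = 3/3 = 1.
μ̂ = (0.04·4 + 1·0) / (0.04 + 1) = 0.16/1.04 = 2/13 ≈ 0.154.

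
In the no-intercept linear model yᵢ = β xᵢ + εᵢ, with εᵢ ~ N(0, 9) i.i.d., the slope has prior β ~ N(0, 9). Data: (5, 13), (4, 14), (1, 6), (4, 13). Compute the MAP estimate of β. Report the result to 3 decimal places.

log p(β | y) = −Σ(yᵢ − βxᵢ)²/(2·9) − β²/(2·9) + const.
Setting the derivative to zero: Σxᵢ(yᵢ − βxᵢ)/9 − β/9 = 0, so β = Σxᵢyᵢ / (Σxᵢ² + σ²/τ²).
Σxᵢyᵢ = 5·13 + 4·14 + 1·6 + 4·13 = 179; Σxᵢ² = 58; σ²/τ² = 1.
β̂_MAP = 179 / (58 + 1) = 179/59 ≈ 3.034.

β̂_MAP = 3.034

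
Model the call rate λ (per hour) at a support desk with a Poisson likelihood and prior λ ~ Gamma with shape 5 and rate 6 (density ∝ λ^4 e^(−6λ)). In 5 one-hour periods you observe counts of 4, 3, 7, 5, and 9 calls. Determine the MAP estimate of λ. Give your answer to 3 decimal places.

λ̂_MAP = 2.909

Σxᵢ = 4+3+7+5+9 = 28, with n = 5.
Posterior ∝ λ^4e^(−6λ) · λ^28e^(−5λ) = λ^32e^(−11λ), i.e. Gamma(shape=33, rate=11).
The mode of a Gamma(a, b) with a ≥ 1 (shape–rate) is (a−1)/b = 32/11 ≈ 2.909.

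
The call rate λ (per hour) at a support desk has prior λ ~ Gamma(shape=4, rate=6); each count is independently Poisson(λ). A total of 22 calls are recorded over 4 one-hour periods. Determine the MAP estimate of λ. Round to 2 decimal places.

λ̂_MAP = 2.50

Σxᵢ = 22, n = 4.
Posterior ∝ λ^3e^(−6λ) · λ^22e^(−4λ) = λ^25e^(−10λ), i.e. Gamma(shape=26, rate=10).
The mode of a Gamma(a, b) with a ≥ 1 (shape–rate) is (a−1)/b = 25/10 ≈ 2.50.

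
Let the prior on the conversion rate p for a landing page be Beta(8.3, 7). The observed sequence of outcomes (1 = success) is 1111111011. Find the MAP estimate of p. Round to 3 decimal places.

Prior: Beta(8.3, 7).
Data: 9 successes in 10 trials (from the sequence). The binomial likelihood contributes p^9(1−p)^1, so the posterior is Beta(8.3+9, 7+1) = Beta(17.3, 8).
For Beta(a, b) with a, b > 1 the mode is (a−1)/(a+b−2) = 16.3/23.3 ≈ 0.700.

p̂_MAP = 0.700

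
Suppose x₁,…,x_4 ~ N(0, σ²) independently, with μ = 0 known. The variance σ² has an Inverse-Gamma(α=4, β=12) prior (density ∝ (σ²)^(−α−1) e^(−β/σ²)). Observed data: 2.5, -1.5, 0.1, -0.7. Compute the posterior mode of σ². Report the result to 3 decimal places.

σ̂²_MAP = 2.357

Sum of squared deviations about the known mean: SS = (2.5−0)² + (-1.5−0)² + (0.1−0)² + (-0.7−0)² = 9.
The Normal likelihood contributes (σ²)^(−n/2) exp(−SS/(2σ²)), so the posterior is Inverse-Gamma(α + n/2, β + SS/2) = Inverse-Gamma(6, 16.5).
The mode of Inverse-Gamma(a, b) is b/(a+1) = 16.5/7 ≈ 2.357.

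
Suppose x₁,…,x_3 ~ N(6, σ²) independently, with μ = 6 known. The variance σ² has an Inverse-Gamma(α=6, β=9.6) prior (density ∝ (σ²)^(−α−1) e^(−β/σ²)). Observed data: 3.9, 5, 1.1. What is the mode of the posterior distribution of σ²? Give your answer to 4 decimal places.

Sum of squared deviations about the known mean: SS = (3.9−6)² + (5−6)² + (1.1−6)² = 29.42.
The Normal likelihood contributes (σ²)^(−n/2) exp(−SS/(2σ²)), so the posterior is Inverse-Gamma(α + n/2, β + SS/2) = Inverse-Gamma(7.5, 24.31).
The mode of Inverse-Gamma(a, b) is b/(a+1) = 24.31/8.5 ≈ 2.8600.

σ̂²_MAP = 2.8600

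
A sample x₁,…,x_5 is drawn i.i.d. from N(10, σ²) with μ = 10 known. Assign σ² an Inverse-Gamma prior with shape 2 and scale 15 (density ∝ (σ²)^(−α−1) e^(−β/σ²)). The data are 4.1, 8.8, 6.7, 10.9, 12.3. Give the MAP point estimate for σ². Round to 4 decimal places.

σ̂²_MAP = 7.5673

Sum of squared deviations about the known mean: SS = (4.1−10)² + (8.8−10)² + (6.7−10)² + (10.9−10)² + (12.3−10)² = 53.24.
The Normal likelihood contributes (σ²)^(−n/2) exp(−SS/(2σ²)), so the posterior is Inverse-Gamma(α + n/2, β + SS/2) = Inverse-Gamma(4.5, 41.62).
The mode of Inverse-Gamma(a, b) is b/(a+1) = 41.62/5.5 ≈ 7.5673.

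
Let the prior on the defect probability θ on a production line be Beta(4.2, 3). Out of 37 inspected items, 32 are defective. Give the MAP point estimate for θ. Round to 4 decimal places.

θ̂_MAP = 0.8341

Prior: Beta(4.2, 3).
Data: 32 successes in 37 trials. The binomial likelihood contributes θ^32(1−θ)^5, so the posterior is Beta(4.2+32, 3+5) = Beta(36.2, 8).
For Beta(a, b) with a, b > 1 the mode is (a−1)/(a+b−2) = 35.2/42.2 ≈ 0.8341.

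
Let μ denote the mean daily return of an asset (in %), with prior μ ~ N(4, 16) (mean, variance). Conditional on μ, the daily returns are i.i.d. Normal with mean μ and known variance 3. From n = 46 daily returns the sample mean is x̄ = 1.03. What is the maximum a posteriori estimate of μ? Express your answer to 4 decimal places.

μ̂_MAP = 1.0421

n = 46, x̄ = 1.03.
For a Normal prior and Normal likelihood with known variance, the posterior is Normal; its mode equals its mean, the precision-weighted average.
Prior precision 1/σ₀² = 1/16 = 0.0625; data precision n/σ² = 46/3.
μ̂ = (0.0625·4 + (46/3)·1.03) / (0.0625 + 46/3) = (4813/300)/(739/48) = 19252/18475 ≈ 1.0421.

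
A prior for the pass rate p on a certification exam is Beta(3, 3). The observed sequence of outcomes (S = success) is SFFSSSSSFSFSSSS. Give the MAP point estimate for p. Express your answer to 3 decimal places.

Prior: Beta(3, 3).
Data: 11 successes in 15 trials (from the sequence). The binomial likelihood contributes p^11(1−p)^4, so the posterior is Beta(3+11, 3+4) = Beta(14, 7).
For Beta(a, b) with a, b > 1 the mode is (a−1)/(a+b−2) = 13/19 ≈ 0.684.

p̂_MAP = 0.684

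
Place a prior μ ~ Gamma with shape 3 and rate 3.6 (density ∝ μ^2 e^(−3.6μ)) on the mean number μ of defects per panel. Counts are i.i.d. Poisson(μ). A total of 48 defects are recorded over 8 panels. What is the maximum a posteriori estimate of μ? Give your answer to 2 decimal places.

Σxᵢ = 48, n = 8.
Posterior ∝ μ^2e^(−3.6μ) · μ^48e^(−8μ) = μ^50e^(−11.6μ), i.e. Gamma(shape=51, rate=11.6).
The mode of a Gamma(a, b) with a ≥ 1 (shape–rate) is (a−1)/b = 50/11.6 ≈ 4.31.

μ̂_MAP = 4.31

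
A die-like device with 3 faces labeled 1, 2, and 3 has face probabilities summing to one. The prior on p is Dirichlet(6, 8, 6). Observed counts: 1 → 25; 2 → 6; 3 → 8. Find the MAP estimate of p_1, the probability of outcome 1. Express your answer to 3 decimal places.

MAP estimate: 0.536

The posterior is Dirichlet(αᵢ + nᵢ) = Dirichlet(31, 14, 14).
For a Dirichlet(a₁,…,a_K) with all aᵢ > 1, the mode has j-th component (aⱼ − 1)/(Σaᵢ − K).
Here Σaᵢ = 59 and K = 3, so p_1 = (31 − 1)/(59 − 3) = 30/56 ≈ 0.536.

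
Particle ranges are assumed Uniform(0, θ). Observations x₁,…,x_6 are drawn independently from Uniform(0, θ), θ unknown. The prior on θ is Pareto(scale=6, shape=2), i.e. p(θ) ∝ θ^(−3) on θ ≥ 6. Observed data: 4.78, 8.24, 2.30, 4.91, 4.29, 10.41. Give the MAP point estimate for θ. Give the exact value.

θ̂_MAP = 10.41

The Uniform(0, θ) likelihood is θ^(−n) for θ ≥ max(xᵢ), zero otherwise. Here max(xᵢ) = 10.41.
Posterior ∝ θ^(−3) · θ^(−6) = θ^(−9) on θ ≥ max(6, 10.41) = 10.41.
This density is strictly decreasing in θ, so the posterior mode lies at the lower boundary of the support.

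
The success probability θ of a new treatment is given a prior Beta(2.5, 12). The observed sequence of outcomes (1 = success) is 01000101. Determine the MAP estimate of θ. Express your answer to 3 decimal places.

Prior: Beta(2.5, 12).
Data: 3 successes in 8 trials (from the sequence). The binomial likelihood contributes θ^3(1−θ)^5, so the posterior is Beta(2.5+3, 12+5) = Beta(5.5, 17).
For Beta(a, b) with a, b > 1 the mode is (a−1)/(a+b−2) = 4.5/20.5 ≈ 0.220.

θ̂_MAP = 0.220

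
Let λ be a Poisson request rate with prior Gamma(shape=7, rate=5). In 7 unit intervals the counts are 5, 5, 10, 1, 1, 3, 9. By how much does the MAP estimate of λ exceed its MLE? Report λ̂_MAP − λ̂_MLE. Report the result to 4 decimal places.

MAP − MLE = -1.5238

Σxᵢ = 34. Posterior is Gamma(41, 12); MAP = (41−1)/12 = 40/12 ≈ 3.33333.
MLE = x̄ = 34/7 ≈ 4.85714.
Difference = 40/12 − 34/7 = -32/21 ≈ -1.5238.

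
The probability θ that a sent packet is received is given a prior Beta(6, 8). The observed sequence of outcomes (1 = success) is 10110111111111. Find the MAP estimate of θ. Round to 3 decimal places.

θ̂_MAP = 0.654

Prior: Beta(6, 8).
Data: 12 successes in 14 trials (from the sequence). The binomial likelihood contributes θ^12(1−θ)^2, so the posterior is Beta(6+12, 8+2) = Beta(18, 10).
For Beta(a, b) with a, b > 1 the mode is (a−1)/(a+b−2) = 17/26 ≈ 0.654.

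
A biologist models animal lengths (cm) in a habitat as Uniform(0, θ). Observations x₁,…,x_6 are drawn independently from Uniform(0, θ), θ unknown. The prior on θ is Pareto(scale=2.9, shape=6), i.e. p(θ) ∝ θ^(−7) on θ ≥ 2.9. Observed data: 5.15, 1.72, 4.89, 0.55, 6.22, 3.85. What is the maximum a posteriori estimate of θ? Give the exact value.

The Uniform(0, θ) likelihood is θ^(−n) for θ ≥ max(xᵢ), zero otherwise. Here max(xᵢ) = 6.22.
Posterior ∝ θ^(−7) · θ^(−6) = θ^(−13) on θ ≥ max(2.9, 6.22) = 6.22.
This density is strictly decreasing in θ, so the posterior mode lies at the lower boundary of the support.

θ̂_MAP = 6.22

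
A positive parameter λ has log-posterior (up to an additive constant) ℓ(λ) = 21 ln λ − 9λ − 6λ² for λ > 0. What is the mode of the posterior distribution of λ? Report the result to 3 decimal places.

ℓ'(λ) = 21/λ − 9 − 12λ. Setting this to zero and multiplying by λ: 12λ² + 9λ − 21 = 0.
λ = (−9 + √(9² + 4·12·21)) / (2·12) = (−9 + √1089) / 24 = (−9 + 33)/24 = 1.
ℓ''(λ) = −21/λ² − 12 < 0, confirming a maximum.

λ̂_MAP = 1.000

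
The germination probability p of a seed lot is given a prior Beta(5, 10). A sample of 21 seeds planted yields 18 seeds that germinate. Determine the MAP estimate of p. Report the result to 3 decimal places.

p̂_MAP = 0.647

Prior: Beta(5, 10).
Data: 18 successes in 21 trials. The binomial likelihood contributes p^18(1−p)^3, so the posterior is Beta(5+18, 10+3) = Beta(23, 13).
For Beta(a, b) with a, b > 1 the mode is (a−1)/(a+b−2) = 22/34 ≈ 0.647.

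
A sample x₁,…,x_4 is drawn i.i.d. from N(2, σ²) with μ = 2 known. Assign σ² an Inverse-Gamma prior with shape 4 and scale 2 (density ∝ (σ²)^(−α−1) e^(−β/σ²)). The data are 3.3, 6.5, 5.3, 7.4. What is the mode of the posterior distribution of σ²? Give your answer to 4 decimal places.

σ̂²_MAP = 4.7136

Sum of squared deviations about the known mean: SS = (3.3−2)² + (6.5−2)² + (5.3−2)² + (7.4−2)² = 61.99.
The Normal likelihood contributes (σ²)^(−n/2) exp(−SS/(2σ²)), so the posterior is Inverse-Gamma(α + n/2, β + SS/2) = Inverse-Gamma(6, 32.995).
The mode of Inverse-Gamma(a, b) is b/(a+1) = 32.995/7 ≈ 4.7136.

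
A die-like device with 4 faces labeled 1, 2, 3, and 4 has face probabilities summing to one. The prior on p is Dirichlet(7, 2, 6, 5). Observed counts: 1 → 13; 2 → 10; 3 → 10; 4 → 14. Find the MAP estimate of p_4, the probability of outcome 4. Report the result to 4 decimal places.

The posterior is Dirichlet(αᵢ + nᵢ) = Dirichlet(20, 12, 16, 19).
For a Dirichlet(a₁,…,a_K) with all aᵢ > 1, the mode has j-th component (aⱼ − 1)/(Σaᵢ − K).
Here Σaᵢ = 67 and K = 4, so p_4 = (19 − 1)/(67 − 4) = 18/63 ≈ 0.2857.

MAP estimate: 0.2857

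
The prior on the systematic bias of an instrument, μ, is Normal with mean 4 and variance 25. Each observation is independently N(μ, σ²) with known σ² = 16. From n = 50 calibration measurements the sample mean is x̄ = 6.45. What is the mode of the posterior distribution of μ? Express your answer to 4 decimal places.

n = 50, x̄ = 6.45.
For a Normal prior and Normal likelihood with known variance, the posterior is Normal; its mode equals its mean, the precision-weighted average.
Prior precision 1/σ₀² = 1/25 = 0.04; data precision n/σ² = 50/16 = 3.125.
μ̂ = (0.04·4 + 3.125·6.45) / (0.04 + 3.125) = 20.31625/3.165 = 16253/2532 ≈ 6.4190.

μ̂_MAP = 6.4190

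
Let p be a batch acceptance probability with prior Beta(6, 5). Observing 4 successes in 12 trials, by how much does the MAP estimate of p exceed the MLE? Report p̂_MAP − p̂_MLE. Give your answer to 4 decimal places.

Posterior is Beta(10, 13); MAP = (10−1)/(23−2) = 9/21 ≈ 0.42857.
MLE ignores the prior: p̂_MLE = k/n = 4/12 ≈ 0.33333.
Difference = 9/21 − 4/12 = 2/21 ≈ 0.0952.

MAP − MLE = 0.0952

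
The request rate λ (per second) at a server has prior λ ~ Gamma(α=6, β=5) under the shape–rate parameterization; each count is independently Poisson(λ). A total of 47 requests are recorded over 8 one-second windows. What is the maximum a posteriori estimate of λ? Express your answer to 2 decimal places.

Σxᵢ = 47, n = 8.
Posterior ∝ λ^5e^(−5λ) · λ^47e^(−8λ) = λ^52e^(−13λ), i.e. Gamma(shape=53, rate=13).
The mode of a Gamma(a, b) with a ≥ 1 (shape–rate) is (a−1)/b = 52/13 ≈ 4.00.

λ̂_MAP = 4.00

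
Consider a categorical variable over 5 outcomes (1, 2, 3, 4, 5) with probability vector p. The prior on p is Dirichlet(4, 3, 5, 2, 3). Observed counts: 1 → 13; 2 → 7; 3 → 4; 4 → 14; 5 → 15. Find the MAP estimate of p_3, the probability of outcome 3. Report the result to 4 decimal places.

The posterior is Dirichlet(αᵢ + nᵢ) = Dirichlet(17, 10, 9, 16, 18).
For a Dirichlet(a₁,…,a_K) with all aᵢ > 1, the mode has j-th component (aⱼ − 1)/(Σaᵢ − K).
Here Σaᵢ = 70 and K = 5, so p_3 = (9 − 1)/(70 − 5) = 8/65 ≈ 0.1231.

MAP estimate: 0.1231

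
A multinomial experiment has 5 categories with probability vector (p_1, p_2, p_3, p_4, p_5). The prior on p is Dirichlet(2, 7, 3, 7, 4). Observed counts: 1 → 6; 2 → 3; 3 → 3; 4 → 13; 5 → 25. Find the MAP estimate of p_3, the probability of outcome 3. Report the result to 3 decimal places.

The posterior is Dirichlet(αᵢ + nᵢ) = Dirichlet(8, 10, 6, 20, 29).
For a Dirichlet(a₁,…,a_K) with all aᵢ > 1, the mode has j-th component (aⱼ − 1)/(Σaᵢ − K).
Here Σaᵢ = 73 and K = 5, so p_3 = (6 − 1)/(73 − 5) = 5/68 ≈ 0.074.

MAP estimate: 0.074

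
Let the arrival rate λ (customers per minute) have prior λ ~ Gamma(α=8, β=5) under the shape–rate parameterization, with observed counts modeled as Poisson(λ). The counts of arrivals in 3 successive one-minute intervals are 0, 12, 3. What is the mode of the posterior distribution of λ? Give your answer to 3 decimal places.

Σxᵢ = 0+12+3 = 15, with n = 3.
Posterior ∝ λ^7e^(−5λ) · λ^15e^(−3λ) = λ^22e^(−8λ), i.e. Gamma(shape=23, rate=8).
The mode of a Gamma(a, b) with a ≥ 1 (shape–rate) is (a−1)/b = 22/8 ≈ 2.750.

λ̂_MAP = 2.750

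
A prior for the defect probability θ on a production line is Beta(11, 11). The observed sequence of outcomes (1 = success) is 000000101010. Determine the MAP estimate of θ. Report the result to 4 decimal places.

Prior: Beta(11, 11).
Data: 3 successes in 12 trials (from the sequence). The binomial likelihood contributes θ^3(1−θ)^9, so the posterior is Beta(11+3, 11+9) = Beta(14, 20).
For Beta(a, b) with a, b > 1 the mode is (a−1)/(a+b−2) = 13/32 ≈ 0.4063.

θ̂_MAP = 0.4063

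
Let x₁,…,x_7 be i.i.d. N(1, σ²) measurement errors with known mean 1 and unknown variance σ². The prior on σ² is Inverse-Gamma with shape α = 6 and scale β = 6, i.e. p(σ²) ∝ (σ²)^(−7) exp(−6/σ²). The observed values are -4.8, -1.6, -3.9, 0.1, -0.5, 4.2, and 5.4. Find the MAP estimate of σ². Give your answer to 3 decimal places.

Sum of squared deviations about the known mean: SS = (-4.8−1)² + (-1.6−1)² + (-3.9−1)² + (0.1−1)² + (-0.5−1)² + (4.2−1)² + (5.4−1)² = 97.07.
The Normal likelihood contributes (σ²)^(−n/2) exp(−SS/(2σ²)), so the posterior is Inverse-Gamma(α + n/2, β + SS/2) = Inverse-Gamma(9.5, 54.535).
The mode of Inverse-Gamma(a, b) is b/(a+1) = 54.535/10.5 ≈ 5.194.

σ̂²_MAP = 5.194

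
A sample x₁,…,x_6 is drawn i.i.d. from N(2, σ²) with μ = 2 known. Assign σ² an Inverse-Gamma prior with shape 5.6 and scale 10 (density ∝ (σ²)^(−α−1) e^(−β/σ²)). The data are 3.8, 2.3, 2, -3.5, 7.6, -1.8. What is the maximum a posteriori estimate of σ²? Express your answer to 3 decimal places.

Sum of squared deviations about the known mean: SS = (3.8−2)² + (2.3−2)² + (2−2)² + (-3.5−2)² + (7.6−2)² + (-1.8−2)² = 79.38.
The Normal likelihood contributes (σ²)^(−n/2) exp(−SS/(2σ²)), so the posterior is Inverse-Gamma(α + n/2, β + SS/2) = Inverse-Gamma(8.6, 49.69).
The mode of Inverse-Gamma(a, b) is b/(a+1) = 49.69/9.6 ≈ 5.176.

σ̂²_MAP = 5.176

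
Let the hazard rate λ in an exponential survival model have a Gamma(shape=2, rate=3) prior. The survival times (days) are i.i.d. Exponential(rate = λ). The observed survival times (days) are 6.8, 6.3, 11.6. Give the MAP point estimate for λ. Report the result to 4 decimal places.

λ̂_MAP = 0.1444

The Exponential(rate=λ) likelihood is ∝ λ^n e^(−λΣtᵢ). Here n = 3 and Σtᵢ = 6.8 + 6.3 + 11.6 = 24.7.
Posterior ∝ λe^(−3λ) · λ^3e^(−24.7λ) = λ^4e^(−27.7λ), i.e. Gamma(5, 27.7).
Mode = (a−1)/b = 4/27.7 ≈ 0.1444.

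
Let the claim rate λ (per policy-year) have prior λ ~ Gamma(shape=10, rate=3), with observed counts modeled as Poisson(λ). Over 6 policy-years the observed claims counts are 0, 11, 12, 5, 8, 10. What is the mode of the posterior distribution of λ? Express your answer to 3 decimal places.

λ̂_MAP = 6.111

Σxᵢ = 0+11+12+5+8+10 = 46, with n = 6.
Posterior ∝ λ^9e^(−3λ) · λ^46e^(−6λ) = λ^55e^(−9λ), i.e. Gamma(shape=56, rate=9).
The mode of a Gamma(a, b) with a ≥ 1 (shape–rate) is (a−1)/b = 55/9 ≈ 6.111.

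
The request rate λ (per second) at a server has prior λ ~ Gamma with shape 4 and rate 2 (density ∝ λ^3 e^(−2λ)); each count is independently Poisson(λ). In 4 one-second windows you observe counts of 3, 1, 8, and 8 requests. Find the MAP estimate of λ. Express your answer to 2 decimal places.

Σxᵢ = 3+1+8+8 = 20, with n = 4.
Posterior ∝ λ^3e^(−2λ) · λ^20e^(−4λ) = λ^23e^(−6λ), i.e. Gamma(shape=24, rate=6).
The mode of a Gamma(a, b) with a ≥ 1 (shape–rate) is (a−1)/b = 23/6 ≈ 3.83.

λ̂_MAP = 3.83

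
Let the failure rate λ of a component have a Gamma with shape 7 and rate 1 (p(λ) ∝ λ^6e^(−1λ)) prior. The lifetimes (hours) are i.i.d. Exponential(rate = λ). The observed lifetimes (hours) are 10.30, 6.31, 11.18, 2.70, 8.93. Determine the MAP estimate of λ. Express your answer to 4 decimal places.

λ̂_MAP = 0.2721

The Exponential(rate=λ) likelihood is ∝ λ^n e^(−λΣtᵢ). Here n = 5 and Σtᵢ = 10.30 + 6.31 + 11.18 + 2.70 + 8.93 = 39.42.
Posterior ∝ λ^6e^(−1λ) · λ^5e^(−39.42λ) = λ^11e^(−40.42λ), i.e. Gamma(12, 40.42).
Mode = (a−1)/b = 11/40.42 ≈ 0.2721.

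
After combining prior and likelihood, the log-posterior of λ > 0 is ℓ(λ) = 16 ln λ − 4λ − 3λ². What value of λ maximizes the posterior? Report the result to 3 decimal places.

λ̂_MAP = 1.333

ℓ'(λ) = 16/λ − 4 − 6λ. Setting this to zero and multiplying by λ: 6λ² + 4λ − 16 = 0.
λ = (−4 + √(4² + 4·6·16)) / (2·6) = (−4 + √400) / 12 = (−4 + 20)/12 = 4/3.
ℓ''(λ) = −16/λ² − 6 < 0, confirming a maximum.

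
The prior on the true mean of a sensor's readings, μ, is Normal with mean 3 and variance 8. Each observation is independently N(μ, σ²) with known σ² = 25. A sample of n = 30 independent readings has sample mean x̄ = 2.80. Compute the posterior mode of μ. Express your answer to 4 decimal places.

n = 30, x̄ = 2.80.
For a Normal prior and Normal likelihood with known variance, the posterior is Normal; its mode equals its mean, the precision-weighted average.
Prior precision 1/σ₀² = 1/8 = 0.125; data precision n/σ² = 30/25 = 1.2.
μ̂ = (0.125·3 + 1.2·2.8) / (0.125 + 1.2) = 3.735/1.325 = 747/265 ≈ 2.8189.

μ̂_MAP = 2.8189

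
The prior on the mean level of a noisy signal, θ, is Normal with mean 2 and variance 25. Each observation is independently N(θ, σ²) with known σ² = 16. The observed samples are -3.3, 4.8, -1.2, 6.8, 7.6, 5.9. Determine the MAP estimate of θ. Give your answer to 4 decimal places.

n = 6; x̄ = ((-3.3) + 4.8 + (-1.2) + 6.8 + 7.6 + 5.9)/6 = 20.6/6 = 103/30 ≈ 3.4333.
For a Normal prior and Normal likelihood with known variance, the posterior is Normal; its mode equals its mean, the precision-weighted average.
Prior precision 1/σ₀² = 1/25 = 0.04; data precision n/σ² = 6/16 = 0.375.
θ̂ = (0.04·2 + 0.375·(103/30)) / (0.04 + 0.375) = 1.3675/0.415 = 547/166 ≈ 3.2952.

θ̂_MAP = 3.2952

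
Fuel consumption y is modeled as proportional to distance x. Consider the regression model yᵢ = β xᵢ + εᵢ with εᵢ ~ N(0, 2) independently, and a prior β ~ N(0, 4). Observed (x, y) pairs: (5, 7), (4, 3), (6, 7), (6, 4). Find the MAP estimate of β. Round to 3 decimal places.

log p(β | y) = −Σ(yᵢ − βxᵢ)²/(2·2) − β²/(2·4) + const.
Setting the derivative to zero: Σxᵢ(yᵢ − βxᵢ)/2 − β/4 = 0, so β = Σxᵢyᵢ / (Σxᵢ² + σ²/τ²).
Σxᵢyᵢ = 5·7 + 4·3 + 6·7 + 6·4 = 113; Σxᵢ² = 113; σ²/τ² = 0.5.
β̂_MAP = 113 / (113 + 0.5) = 113/113.5 ≈ 0.996.

β̂_MAP = 0.996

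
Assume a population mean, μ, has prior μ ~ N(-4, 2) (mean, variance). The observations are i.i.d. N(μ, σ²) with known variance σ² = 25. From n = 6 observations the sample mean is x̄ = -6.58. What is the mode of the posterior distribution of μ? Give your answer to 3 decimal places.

n = 6, x̄ = -6.58.
For a Normal prior and Normal likelihood with known variance, the posterior is Normal; its mode equals its mean, the precision-weighted average.
Prior precision 1/σ₀² = 1/2 = 0.5; data precision n/σ² = 6/25 = 0.24.
μ̂ = (0.5·(-4) + 0.24·(-6.58)) / (0.5 + 0.24) = (-3.5792)/0.74 = -4474/925 ≈ -4.837.

μ̂_MAP = -4.837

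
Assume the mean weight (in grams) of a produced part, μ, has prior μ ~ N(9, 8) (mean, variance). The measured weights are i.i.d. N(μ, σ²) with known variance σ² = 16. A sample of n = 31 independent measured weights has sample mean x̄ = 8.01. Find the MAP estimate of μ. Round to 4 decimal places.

μ̂_MAP = 8.0700

n = 31, x̄ = 8.01.
For a Normal prior and Normal likelihood with known variance, the posterior is Normal; its mode equals its mean, the precision-weighted average.
Prior precision 1/σ₀² = 1/8 = 0.125; data precision n/σ² = 31/16 = 1.9375.
μ̂ = (0.125·9 + 1.9375·8.01) / (0.125 + 1.9375) = 16.644375/2.0625 = 8.0700.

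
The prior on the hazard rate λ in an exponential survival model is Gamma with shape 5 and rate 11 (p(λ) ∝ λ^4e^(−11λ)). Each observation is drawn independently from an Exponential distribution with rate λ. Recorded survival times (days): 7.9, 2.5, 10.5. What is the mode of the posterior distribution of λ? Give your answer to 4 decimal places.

The Exponential(rate=λ) likelihood is ∝ λ^n e^(−λΣtᵢ). Here n = 3 and Σtᵢ = 7.9 + 2.5 + 10.5 = 20.9.
Posterior ∝ λ^4e^(−11λ) · λ^3e^(−20.9λ) = λ^7e^(−31.9λ), i.e. Gamma(8, 31.9).
Mode = (a−1)/b = 7/31.9 ≈ 0.2194.

λ̂_MAP = 0.2194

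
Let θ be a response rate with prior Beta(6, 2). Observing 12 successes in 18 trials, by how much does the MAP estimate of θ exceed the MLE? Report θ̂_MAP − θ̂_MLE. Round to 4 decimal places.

Posterior is Beta(18, 8); MAP = (18−1)/(26−2) = 17/24 ≈ 0.70833.
MLE ignores the prior: θ̂_MLE = k/n = 12/18 ≈ 0.66667.
Difference = 17/24 − 12/18 = 1/24 ≈ 0.0417.

MAP − MLE = 0.0417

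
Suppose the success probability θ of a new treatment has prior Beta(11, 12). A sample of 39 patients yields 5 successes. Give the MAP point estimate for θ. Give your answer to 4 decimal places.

Prior: Beta(11, 12).
Data: 5 successes in 39 trials. The binomial likelihood contributes θ^5(1−θ)^34, so the posterior is Beta(11+5, 12+34) = Beta(16, 46).
For Beta(a, b) with a, b > 1 the mode is (a−1)/(a+b−2) = 15/60 ≈ 0.2500.

θ̂_MAP = 0.2500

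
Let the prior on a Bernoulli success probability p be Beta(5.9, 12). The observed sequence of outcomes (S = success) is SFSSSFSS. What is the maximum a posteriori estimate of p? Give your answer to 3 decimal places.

Prior: Beta(5.9, 12).
Data: 6 successes in 8 trials (from the sequence). The binomial likelihood contributes p^6(1−p)^2, so the posterior is Beta(5.9+6, 12+2) = Beta(11.9, 14).
For Beta(a, b) with a, b > 1 the mode is (a−1)/(a+b−2) = 10.9/23.9 ≈ 0.456.

p̂_MAP = 0.456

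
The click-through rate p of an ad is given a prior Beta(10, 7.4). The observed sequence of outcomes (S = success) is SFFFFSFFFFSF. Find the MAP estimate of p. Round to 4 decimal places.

Prior: Beta(10, 7.4).
Data: 3 successes in 12 trials (from the sequence). The binomial likelihood contributes p^3(1−p)^9, so the posterior is Beta(10+3, 7.4+9) = Beta(13, 16.4).
For Beta(a, b) with a, b > 1 the mode is (a−1)/(a+b−2) = 12/27.4 ≈ 0.4380.

p̂_MAP = 0.4380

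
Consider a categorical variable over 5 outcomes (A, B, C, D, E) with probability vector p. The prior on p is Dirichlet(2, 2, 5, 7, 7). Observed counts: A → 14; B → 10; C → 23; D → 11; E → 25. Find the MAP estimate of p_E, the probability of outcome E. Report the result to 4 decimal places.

MAP estimate of p_E = 0.3069

The posterior is Dirichlet(αᵢ + nᵢ) = Dirichlet(16, 12, 28, 18, 32).
For a Dirichlet(a₁,…,a_K) with all aᵢ > 1, the mode has j-th component (aⱼ − 1)/(Σaᵢ − K).
Here Σaᵢ = 106 and K = 5, so p_E = (32 − 1)/(106 − 5) = 31/101 ≈ 0.3069.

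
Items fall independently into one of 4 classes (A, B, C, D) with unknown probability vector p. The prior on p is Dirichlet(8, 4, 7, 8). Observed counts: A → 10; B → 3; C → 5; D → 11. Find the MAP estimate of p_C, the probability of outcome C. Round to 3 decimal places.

The posterior is Dirichlet(αᵢ + nᵢ) = Dirichlet(18, 7, 12, 19).
For a Dirichlet(a₁,…,a_K) with all aᵢ > 1, the mode has j-th component (aⱼ − 1)/(Σaᵢ − K).
Here Σaᵢ = 56 and K = 4, so p_C = (12 − 1)/(56 − 4) = 11/52 ≈ 0.212.

MAP estimate of p_C = 0.212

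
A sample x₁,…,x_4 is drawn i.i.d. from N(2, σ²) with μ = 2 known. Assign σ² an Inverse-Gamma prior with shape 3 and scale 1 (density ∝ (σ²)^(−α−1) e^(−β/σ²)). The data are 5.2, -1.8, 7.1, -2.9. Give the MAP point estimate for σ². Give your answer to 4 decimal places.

σ̂²_MAP = 6.3917

Sum of squared deviations about the known mean: SS = (5.2−2)² + (-1.8−2)² + (7.1−2)² + (-2.9−2)² = 74.7.
The Normal likelihood contributes (σ²)^(−n/2) exp(−SS/(2σ²)), so the posterior is Inverse-Gamma(α + n/2, β + SS/2) = Inverse-Gamma(5, 38.35).
The mode of Inverse-Gamma(a, b) is b/(a+1) = 38.35/6 ≈ 6.3917.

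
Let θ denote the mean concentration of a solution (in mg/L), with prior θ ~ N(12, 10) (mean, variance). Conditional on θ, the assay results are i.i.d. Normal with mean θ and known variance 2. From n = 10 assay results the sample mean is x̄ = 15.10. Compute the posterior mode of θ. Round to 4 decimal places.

θ̂_MAP = 15.0392

n = 10, x̄ = 15.10.
For a Normal prior and Normal likelihood with known variance, the posterior is Normal; its mode equals its mean, the precision-weighted average.
Prior precision 1/σ₀² = 1/10 = 0.1; data precision n/σ² = 10/2 = 5.
θ̂ = (0.1·12 + 5·15.1) / (0.1 + 5) = 76.7/5.1 = 767/51 ≈ 15.0392.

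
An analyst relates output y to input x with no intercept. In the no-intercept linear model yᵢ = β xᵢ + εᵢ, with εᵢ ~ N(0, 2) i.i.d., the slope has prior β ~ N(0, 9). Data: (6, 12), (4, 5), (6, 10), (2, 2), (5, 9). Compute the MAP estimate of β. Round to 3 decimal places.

β̂_MAP = 1.715

log p(β | y) = −Σ(yᵢ − βxᵢ)²/(2·2) − β²/(2·9) + const.
Setting the derivative to zero: Σxᵢ(yᵢ − βxᵢ)/2 − β/9 = 0, so β = Σxᵢyᵢ / (Σxᵢ² + σ²/τ²).
Σxᵢyᵢ = 6·12 + 4·5 + 6·10 + 2·2 + 5·9 = 201; Σxᵢ² = 117; σ²/τ² = 2/9.
β̂_MAP = 201 / (117 + 2/9) = 201/(1055/9) = 1809/1055 ≈ 1.715.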